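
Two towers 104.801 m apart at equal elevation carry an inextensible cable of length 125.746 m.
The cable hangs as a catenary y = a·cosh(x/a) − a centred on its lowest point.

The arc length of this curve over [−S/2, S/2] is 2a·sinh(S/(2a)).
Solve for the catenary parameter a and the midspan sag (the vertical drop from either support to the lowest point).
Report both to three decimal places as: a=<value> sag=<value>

seed: a₀ = √(S³/(24(L−S))) = √(104.801³/(24·20.945)) = 47.852247
iter 1: u=1.095048  f(a)=+1.292e+00  f'(a)=-9.850e-01  a ← 47.852247 − (+1.292e+00/-9.850e-01) = 49.164209
iter 2: u=1.065826  f(a)=+5.505e-02  f'(a)=-9.027e-01  a ← 49.164209 − (+5.505e-02/-9.027e-01) = 49.225196
iter 3: u=1.064506  f(a)=+1.098e-04  f'(a)=-8.991e-01  a ← 49.225196 − (+1.098e-04/-8.991e-01) = 49.225318
iter 4: u=1.064503  f(a)=+4.381e-10  f'(a)=-8.991e-01  a ← 49.225318 − (+4.381e-10/-8.991e-01) = 49.225318
iter 5: u=1.064503  f(a)=+1.421e-14  f'(a)=-8.991e-01  a ← 49.225318 − (+1.421e-14/-8.991e-01) = 49.225318
converged: |Δa| < 1e-12 after 5 iterations
sag = a·(cosh(S/(2a)) − 1) = 49.225318·(cosh(1.064503) − 1) = 30.625456
T_max/T_min = cosh(S/(2a)) = 1.622148

a=49.225 sag=30.625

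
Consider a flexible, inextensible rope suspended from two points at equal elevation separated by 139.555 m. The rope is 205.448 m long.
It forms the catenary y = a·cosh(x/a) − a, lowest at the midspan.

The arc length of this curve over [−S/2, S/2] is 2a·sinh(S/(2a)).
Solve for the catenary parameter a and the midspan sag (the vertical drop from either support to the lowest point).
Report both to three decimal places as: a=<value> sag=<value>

a=44.123 sag=67.676

seed: a₀ = √(S³/(24(L−S))) = √(139.555³/(24·65.893)) = 41.456520
iter 1: u=1.683149  f(a)=+9.989e+00  f'(a)=-4.176e+00  a ← 41.456520 − (+9.989e+00/-4.176e+00) = 43.848721
iter 2: u=1.591323  f(a)=+9.298e-01  f'(a)=-3.431e+00  a ← 43.848721 − (+9.298e-01/-3.431e+00) = 44.119710
iter 3: u=1.581549  f(a)=+9.884e-03  f'(a)=-3.359e+00  a ← 44.119710 − (+9.884e-03/-3.359e+00) = 44.122653
iter 4: u=1.581444  f(a)=+1.143e-06  f'(a)=-3.358e+00  a ← 44.122653 − (+1.143e-06/-3.358e+00) = 44.122653
iter 5: u=1.581444  f(a)=+0.000e+00  f'(a)=-3.358e+00  a ← 44.122653 − (+0.000e+00/-3.358e+00) = 44.122653
converged: |Δa| < 1e-12 after 5 iterations
sag = a·(cosh(S/(2a)) − 1) = 44.122653·(cosh(1.581444) − 1) = 67.676402
T_max/T_min = cosh(S/(2a)) = 2.533824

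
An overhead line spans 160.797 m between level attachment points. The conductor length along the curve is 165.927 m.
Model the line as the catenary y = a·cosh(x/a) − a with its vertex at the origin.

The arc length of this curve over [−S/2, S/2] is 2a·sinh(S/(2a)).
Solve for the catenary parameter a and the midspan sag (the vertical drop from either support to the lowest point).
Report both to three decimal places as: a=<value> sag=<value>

a=184.634 sag=17.783

seed: a₀ = √(S³/(24(L−S))) = √(160.797³/(24·5.130)) = 183.760688
iter 1: u=0.437517  f(a)=+4.932e-02  f'(a)=-5.691e-02  a ← 183.760688 − (+4.932e-02/-5.691e-02) = 184.627396
iter 2: u=0.435464  f(a)=+3.511e-04  f'(a)=-5.610e-02  a ← 184.627396 − (+3.511e-04/-5.610e-02) = 184.633655
iter 3: u=0.435449  f(a)=+1.808e-08  f'(a)=-5.610e-02  a ← 184.633655 − (+1.808e-08/-5.610e-02) = 184.633656
iter 4: u=0.435449  f(a)=+0.000e+00  f'(a)=-5.610e-02  a ← 184.633656 − (+0.000e+00/-5.610e-02) = 184.633656
converged: |Δa| < 1e-12 after 4 iterations
sag = a·(cosh(S/(2a)) − 1) = 184.633656·(cosh(0.435449) − 1) = 17.783066
T_max/T_min = cosh(S/(2a)) = 1.096315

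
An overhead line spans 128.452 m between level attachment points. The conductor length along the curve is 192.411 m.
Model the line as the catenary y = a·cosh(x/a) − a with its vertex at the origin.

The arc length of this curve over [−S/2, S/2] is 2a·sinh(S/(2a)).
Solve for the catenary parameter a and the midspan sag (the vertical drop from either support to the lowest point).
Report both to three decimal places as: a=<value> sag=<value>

seed: a₀ = √(S³/(24(L−S))) = √(128.452³/(24·63.959)) = 37.158216
iter 1: u=1.728447  f(a)=+1.026e+01  f'(a)=-4.587e+00  a ← 37.158216 − (+1.026e+01/-4.587e+00) = 39.395523
iter 2: u=1.630287  f(a)=+9.999e-01  f'(a)=-3.733e+00  a ← 39.395523 − (+9.999e-01/-3.733e+00) = 39.663388
iter 3: u=1.619277  f(a)=+1.176e-02  f'(a)=-3.646e+00  a ← 39.663388 − (+1.176e-02/-3.646e+00) = 39.666613
iter 4: u=1.619145  f(a)=+1.667e-06  f'(a)=-3.645e+00  a ← 39.666613 − (+1.667e-06/-3.645e+00) = 39.666613
iter 5: u=1.619145  f(a)=+2.842e-14  f'(a)=-3.645e+00  a ← 39.666613 − (+2.842e-14/-3.645e+00) = 39.666613
converged: |Δa| < 1e-12 after 5 iterations
sag = a·(cosh(S/(2a)) − 1) = 39.666613·(cosh(1.619145) − 1) = 64.395572
T_max/T_min = cosh(S/(2a)) = 2.623420

a=39.667 sag=64.396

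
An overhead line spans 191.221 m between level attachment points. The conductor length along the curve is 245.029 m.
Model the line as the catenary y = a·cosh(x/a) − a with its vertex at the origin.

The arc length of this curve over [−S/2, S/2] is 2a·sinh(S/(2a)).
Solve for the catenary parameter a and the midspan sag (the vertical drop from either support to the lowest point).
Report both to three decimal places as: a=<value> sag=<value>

a=76.507 sag=67.934

seed: a₀ = √(S³/(24(L−S))) = √(191.221³/(24·53.808)) = 73.582465
iter 1: u=1.299365  f(a)=+4.729e+00  f'(a)=-1.725e+00  a ← 73.582465 − (+4.729e+00/-1.725e+00) = 76.324378
iter 2: u=1.252686  f(a)=+2.772e-01  f'(a)=-1.528e+00  a ← 76.324378 − (+2.772e-01/-1.528e+00) = 76.505788
iter 3: u=1.249716  f(a)=+1.083e-03  f'(a)=-1.516e+00  a ← 76.505788 − (+1.083e-03/-1.516e+00) = 76.506502
iter 4: u=1.249704  f(a)=+1.670e-08  f'(a)=-1.516e+00  a ← 76.506502 − (+1.670e-08/-1.516e+00) = 76.506502
iter 5: u=1.249704  f(a)=+2.842e-14  f'(a)=-1.516e+00  a ← 76.506502 − (+2.842e-14/-1.516e+00) = 76.506502
converged: |Δa| < 1e-12 after 5 iterations
sag = a·(cosh(S/(2a)) − 1) = 76.506502·(cosh(1.249704) − 1) = 67.933961
T_max/T_min = cosh(S/(2a)) = 1.887950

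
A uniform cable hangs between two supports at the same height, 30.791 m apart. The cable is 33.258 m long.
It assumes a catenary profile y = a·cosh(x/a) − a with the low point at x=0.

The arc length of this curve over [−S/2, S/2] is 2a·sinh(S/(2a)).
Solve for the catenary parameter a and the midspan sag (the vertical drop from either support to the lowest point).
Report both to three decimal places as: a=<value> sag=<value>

seed: a₀ = √(S³/(24(L−S))) = √(30.791³/(24·2.467)) = 22.204730
iter 1: u=0.693343  f(a)=+5.998e-02  f'(a)=-2.331e-01  a ← 22.204730 − (+5.998e-02/-2.331e-01) = 22.462078
iter 2: u=0.685400  f(a)=+1.059e-03  f'(a)=-2.249e-01  a ← 22.462078 − (+1.059e-03/-2.249e-01) = 22.466786
iter 3: u=0.685256  f(a)=+3.430e-07  f'(a)=-2.248e-01  a ← 22.466786 − (+3.430e-07/-2.248e-01) = 22.466787
iter 4: u=0.685256  f(a)=+4.263e-14  f'(a)=-2.248e-01  a ← 22.466787 − (+4.263e-14/-2.248e-01) = 22.466787
converged: |Δa| < 1e-12 after 4 iterations
sag = a·(cosh(S/(2a)) − 1) = 22.466787·(cosh(0.685256) − 1) = 5.484602
T_max/T_min = cosh(S/(2a)) = 1.244120

a=22.467 sag=5.485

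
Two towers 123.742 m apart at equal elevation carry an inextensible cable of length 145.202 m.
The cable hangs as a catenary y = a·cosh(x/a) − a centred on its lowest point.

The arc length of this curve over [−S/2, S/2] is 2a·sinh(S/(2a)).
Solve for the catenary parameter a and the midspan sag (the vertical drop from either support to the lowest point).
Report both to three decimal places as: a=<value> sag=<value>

a=62.172 sag=33.412

seed: a₀ = √(S³/(24(L−S))) = √(123.742³/(24·21.460)) = 60.653409
iter 1: u=1.020075  f(a)=+1.145e+00  f'(a)=-7.840e-01  a ← 60.653409 − (+1.145e+00/-7.840e-01) = 62.113238
iter 2: u=0.996100  f(a)=+4.263e-02  f'(a)=-7.266e-01  a ← 62.113238 − (+4.263e-02/-7.266e-01) = 62.171900
iter 3: u=0.995160  f(a)=+6.418e-05  f'(a)=-7.244e-01  a ← 62.171900 − (+6.418e-05/-7.244e-01) = 62.171988
iter 4: u=0.995159  f(a)=+1.460e-10  f'(a)=-7.244e-01  a ← 62.171988 − (+1.460e-10/-7.244e-01) = 62.171988
iter 5: u=0.995159  f(a)=+0.000e+00  f'(a)=-7.244e-01  a ← 62.171988 − (+0.000e+00/-7.244e-01) = 62.171988
converged: |Δa| < 1e-12 after 5 iterations
sag = a·(cosh(S/(2a)) − 1) = 62.171988·(cosh(0.995159) − 1) = 33.411804
T_max/T_min = cosh(S/(2a)) = 1.537409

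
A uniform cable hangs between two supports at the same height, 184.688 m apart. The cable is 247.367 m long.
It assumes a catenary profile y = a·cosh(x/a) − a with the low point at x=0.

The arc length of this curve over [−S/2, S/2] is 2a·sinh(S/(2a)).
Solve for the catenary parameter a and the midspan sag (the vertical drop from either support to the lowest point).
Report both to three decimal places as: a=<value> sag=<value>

a=67.779 sag=73.258

seed: a₀ = √(S³/(24(L−S))) = √(184.688³/(24·62.679)) = 64.712975
iter 1: u=1.426978  f(a)=+6.700e+00  f'(a)=-2.361e+00  a ← 64.712975 − (+6.700e+00/-2.361e+00) = 67.550237
iter 2: u=1.367042  f(a)=+4.658e-01  f'(a)=-2.043e+00  a ← 67.550237 − (+4.658e-01/-2.043e+00) = 67.778195
iter 3: u=1.362444  f(a)=+2.624e-03  f'(a)=-2.020e+00  a ← 67.778195 − (+2.624e-03/-2.020e+00) = 67.779493
iter 4: u=1.362418  f(a)=+8.428e-08  f'(a)=-2.020e+00  a ← 67.779493 − (+8.428e-08/-2.020e+00) = 67.779493
iter 5: u=1.362418  f(a)=-2.842e-14  f'(a)=-2.020e+00  a ← 67.779493 − (-2.842e-14/-2.020e+00) = 67.779493
converged: |Δa| < 1e-12 after 5 iterations
sag = a·(cosh(S/(2a)) − 1) = 67.779493·(cosh(1.362418) − 1) = 73.258331
T_max/T_min = cosh(S/(2a)) = 2.080833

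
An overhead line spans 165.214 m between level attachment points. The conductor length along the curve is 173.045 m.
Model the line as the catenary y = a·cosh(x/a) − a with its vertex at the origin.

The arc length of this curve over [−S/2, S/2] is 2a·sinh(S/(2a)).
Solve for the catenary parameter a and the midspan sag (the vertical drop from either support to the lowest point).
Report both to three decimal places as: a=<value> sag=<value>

a=155.991 sag=22.389

seed: a₀ = √(S³/(24(L−S))) = √(165.214³/(24·7.831)) = 154.901647
iter 1: u=0.533287  f(a)=+1.121e-01  f'(a)=-1.040e-01  a ← 154.901647 − (+1.121e-01/-1.040e-01) = 155.979498
iter 2: u=0.529602  f(a)=+1.181e-03  f'(a)=-1.018e-01  a ← 155.979498 − (+1.181e-03/-1.018e-01) = 155.991095
iter 3: u=0.529562  f(a)=+1.341e-07  f'(a)=-1.018e-01  a ← 155.991095 − (+1.341e-07/-1.018e-01) = 155.991096
iter 4: u=0.529562  f(a)=+2.842e-14  f'(a)=-1.018e-01  a ← 155.991096 − (+2.842e-14/-1.018e-01) = 155.991096
converged: |Δa| < 1e-12 after 4 iterations
sag = a·(cosh(S/(2a)) − 1) = 155.991096·(cosh(0.529562) − 1) = 22.388738
T_max/T_min = cosh(S/(2a)) = 1.143526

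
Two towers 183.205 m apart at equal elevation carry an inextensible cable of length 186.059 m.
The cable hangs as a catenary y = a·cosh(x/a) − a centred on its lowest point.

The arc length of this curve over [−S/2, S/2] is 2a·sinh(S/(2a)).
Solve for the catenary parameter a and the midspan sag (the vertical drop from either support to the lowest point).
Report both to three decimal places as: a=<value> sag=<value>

seed: a₀ = √(S³/(24(L−S))) = √(183.205³/(24·2.854)) = 299.621779
iter 1: u=0.305727  f(a)=+1.337e-02  f'(a)=-1.923e-02  a ← 299.621779 − (+1.337e-02/-1.923e-02) = 300.316954
iter 2: u=0.305019  f(a)=+4.667e-05  f'(a)=-1.910e-02  a ← 300.316954 − (+4.667e-05/-1.910e-02) = 300.319398
iter 3: u=0.305017  f(a)=+5.732e-10  f'(a)=-1.909e-02  a ← 300.319398 − (+5.732e-10/-1.909e-02) = 300.319398
iter 4: u=0.305017  f(a)=-2.842e-14  f'(a)=-1.909e-02  a ← 300.319398 − (-2.842e-14/-1.909e-02) = 300.319398
converged: |Δa| < 1e-12 after 4 iterations
sag = a·(cosh(S/(2a)) − 1) = 300.319398·(cosh(0.305017) − 1) = 14.078803
T_max/T_min = cosh(S/(2a)) = 1.046879

a=300.319 sag=14.079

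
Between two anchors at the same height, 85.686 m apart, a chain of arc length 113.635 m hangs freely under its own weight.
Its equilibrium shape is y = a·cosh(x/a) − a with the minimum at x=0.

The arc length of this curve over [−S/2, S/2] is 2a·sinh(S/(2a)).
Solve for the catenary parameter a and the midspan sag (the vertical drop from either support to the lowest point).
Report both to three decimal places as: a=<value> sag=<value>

seed: a₀ = √(S³/(24(L−S))) = √(85.686³/(24·27.949)) = 30.624996
iter 1: u=1.398955  f(a)=+2.866e+00  f'(a)=-2.208e+00  a ← 30.624996 − (+2.866e+00/-2.208e+00) = 31.922746
iter 2: u=1.342084  f(a)=+1.922e-01  f'(a)=-1.921e+00  a ← 31.922746 − (+1.922e-01/-1.921e+00) = 32.022807
iter 3: u=1.337890  f(a)=+1.002e-03  f'(a)=-1.901e+00  a ← 32.022807 − (+1.002e-03/-1.901e+00) = 32.023334
iter 4: u=1.337868  f(a)=+2.757e-08  f'(a)=-1.901e+00  a ← 32.023334 − (+2.757e-08/-1.901e+00) = 32.023334
iter 5: u=1.337868  f(a)=+0.000e+00  f'(a)=-1.901e+00  a ← 32.023334 − (+0.000e+00/-1.901e+00) = 32.023334
converged: |Δa| < 1e-12 after 5 iterations
sag = a·(cosh(S/(2a)) − 1) = 32.023334·(cosh(1.337868) − 1) = 33.197232
T_max/T_min = cosh(S/(2a)) = 2.036658

a=32.023 sag=33.197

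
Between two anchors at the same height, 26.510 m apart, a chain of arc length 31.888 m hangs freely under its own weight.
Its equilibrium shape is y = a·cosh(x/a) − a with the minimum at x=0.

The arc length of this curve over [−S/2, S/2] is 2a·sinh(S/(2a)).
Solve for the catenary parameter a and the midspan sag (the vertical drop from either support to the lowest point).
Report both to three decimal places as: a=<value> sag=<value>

seed: a₀ = √(S³/(24(L−S))) = √(26.510³/(24·5.378)) = 12.014303
iter 1: u=1.103268  f(a)=+3.370e-01  f'(a)=-1.009e+00  a ← 12.014303 − (+3.370e-01/-1.009e+00) = 12.348223
iter 2: u=1.073434  f(a)=+1.456e-02  f'(a)=-9.236e-01  a ← 12.348223 − (+1.456e-02/-9.236e-01) = 12.363986
iter 3: u=1.072065  f(a)=+2.990e-05  f'(a)=-9.198e-01  a ← 12.363986 − (+2.990e-05/-9.198e-01) = 12.364018
iter 4: u=1.072062  f(a)=+1.266e-10  f'(a)=-9.198e-01  a ← 12.364018 − (+1.266e-10/-9.198e-01) = 12.364018
iter 5: u=1.072062  f(a)=+0.000e+00  f'(a)=-9.198e-01  a ← 12.364018 − (+0.000e+00/-9.198e-01) = 12.364018
converged: |Δa| < 1e-12 after 5 iterations
sag = a·(cosh(S/(2a)) − 1) = 12.364018·(cosh(1.072062) − 1) = 7.812207
T_max/T_min = cosh(S/(2a)) = 1.631850

a=12.364 sag=7.812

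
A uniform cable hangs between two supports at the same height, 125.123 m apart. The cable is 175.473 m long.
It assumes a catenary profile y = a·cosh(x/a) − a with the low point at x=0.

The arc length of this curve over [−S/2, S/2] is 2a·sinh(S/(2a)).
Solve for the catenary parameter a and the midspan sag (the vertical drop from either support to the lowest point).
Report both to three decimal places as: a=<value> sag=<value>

seed: a₀ = √(S³/(24(L−S))) = √(125.123³/(24·50.350)) = 40.262465
iter 1: u=1.553842  f(a)=+6.440e+00  f'(a)=-3.159e+00  a ← 40.262465 − (+6.440e+00/-3.159e+00) = 42.300721
iter 2: u=1.478970  f(a)=+5.213e-01  f'(a)=-2.667e+00  a ← 42.300721 − (+5.213e-01/-2.667e+00) = 42.496205
iter 3: u=1.472167  f(a)=+4.081e-03  f'(a)=-2.625e+00  a ← 42.496205 − (+4.081e-03/-2.625e+00) = 42.497760
iter 4: u=1.472113  f(a)=+2.545e-07  f'(a)=-2.625e+00  a ← 42.497760 − (+2.545e-07/-2.625e+00) = 42.497760
iter 5: u=1.472113  f(a)=+0.000e+00  f'(a)=-2.625e+00  a ← 42.497760 − (+0.000e+00/-2.625e+00) = 42.497760
converged: |Δa| < 1e-12 after 5 iterations
sag = a·(cosh(S/(2a)) − 1) = 42.497760·(cosh(1.472113) − 1) = 54.989434
T_max/T_min = cosh(S/(2a)) = 2.293937

a=42.498 sag=54.989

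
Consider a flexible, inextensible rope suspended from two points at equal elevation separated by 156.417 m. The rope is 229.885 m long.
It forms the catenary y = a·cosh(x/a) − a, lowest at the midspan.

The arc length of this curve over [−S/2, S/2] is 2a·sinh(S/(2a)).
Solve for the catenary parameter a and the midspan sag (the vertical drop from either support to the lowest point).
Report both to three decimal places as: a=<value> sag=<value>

seed: a₀ = √(S³/(24(L−S))) = √(156.417³/(24·73.468)) = 46.587692
iter 1: u=1.678737  f(a)=+1.107e+01  f'(a)=-4.137e+00  a ← 46.587692 − (+1.107e+01/-4.137e+00) = 49.264637
iter 2: u=1.587518  f(a)=+1.026e+00  f'(a)=-3.403e+00  a ← 49.264637 − (+1.026e+00/-3.403e+00) = 49.566227
iter 3: u=1.577859  f(a)=+1.080e-02  f'(a)=-3.332e+00  a ← 49.566227 − (+1.080e-02/-3.332e+00) = 49.569469
iter 4: u=1.577755  f(a)=+1.224e-06  f'(a)=-3.331e+00  a ← 49.569469 − (+1.224e-06/-3.331e+00) = 49.569469
iter 5: u=1.577755  f(a)=-5.684e-14  f'(a)=-3.331e+00  a ← 49.569469 − (-5.684e-14/-3.331e+00) = 49.569469
converged: |Δa| < 1e-12 after 5 iterations
sag = a·(cosh(S/(2a)) − 1) = 49.569469·(cosh(1.577755) − 1) = 75.606050
T_max/T_min = cosh(S/(2a)) = 2.525254

a=49.569 sag=75.606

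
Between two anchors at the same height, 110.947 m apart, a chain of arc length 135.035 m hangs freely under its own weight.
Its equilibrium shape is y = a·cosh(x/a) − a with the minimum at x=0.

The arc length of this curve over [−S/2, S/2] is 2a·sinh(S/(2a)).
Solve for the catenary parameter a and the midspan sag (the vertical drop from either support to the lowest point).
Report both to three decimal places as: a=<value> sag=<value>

a=50.113 sag=33.970

seed: a₀ = √(S³/(24(L−S))) = √(110.947³/(24·24.088)) = 48.603479
iter 1: u=1.141348  f(a)=+1.618e+00  f'(a)=-1.126e+00  a ← 48.603479 − (+1.618e+00/-1.126e+00) = 50.040251
iter 2: u=1.108578  f(a)=+7.454e-02  f'(a)=-1.025e+00  a ← 50.040251 − (+7.454e-02/-1.025e+00) = 50.112982
iter 3: u=1.106969  f(a)=+1.750e-04  f'(a)=-1.020e+00  a ← 50.112982 − (+1.750e-04/-1.020e+00) = 50.113153
iter 4: u=1.106965  f(a)=+9.697e-10  f'(a)=-1.020e+00  a ← 50.113153 − (+9.697e-10/-1.020e+00) = 50.113153
iter 5: u=1.106965  f(a)=-2.842e-14  f'(a)=-1.020e+00  a ← 50.113153 − (-2.842e-14/-1.020e+00) = 50.113153
converged: |Δa| < 1e-12 after 5 iterations
sag = a·(cosh(S/(2a)) − 1) = 50.113153·(cosh(1.106965) − 1) = 33.969788
T_max/T_min = cosh(S/(2a)) = 1.677862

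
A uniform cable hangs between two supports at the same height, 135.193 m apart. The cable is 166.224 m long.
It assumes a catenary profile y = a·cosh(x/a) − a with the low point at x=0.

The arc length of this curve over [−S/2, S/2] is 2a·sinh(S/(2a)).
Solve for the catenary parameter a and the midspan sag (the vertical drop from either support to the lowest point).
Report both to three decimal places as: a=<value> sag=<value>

seed: a₀ = √(S³/(24(L−S))) = √(135.193³/(24·31.031)) = 57.600705
iter 1: u=1.173536  f(a)=+2.208e+00  f'(a)=-1.233e+00  a ← 57.600705 − (+2.208e+00/-1.233e+00) = 59.391147
iter 2: u=1.138158  f(a)=+1.071e-01  f'(a)=-1.116e+00  a ← 59.391147 − (+1.071e-01/-1.116e+00) = 59.487128
iter 3: u=1.136321  f(a)=+2.807e-04  f'(a)=-1.110e+00  a ← 59.487128 − (+2.807e-04/-1.110e+00) = 59.487380
iter 4: u=1.136317  f(a)=+1.938e-09  f'(a)=-1.110e+00  a ← 59.487380 − (+1.938e-09/-1.110e+00) = 59.487380
iter 5: u=1.136317  f(a)=+0.000e+00  f'(a)=-1.110e+00  a ← 59.487380 − (+0.000e+00/-1.110e+00) = 59.487380
converged: |Δa| < 1e-12 after 5 iterations
sag = a·(cosh(S/(2a)) − 1) = 59.487380·(cosh(1.136317) − 1) = 42.720021
T_max/T_min = cosh(S/(2a)) = 1.718136

a=59.487 sag=42.720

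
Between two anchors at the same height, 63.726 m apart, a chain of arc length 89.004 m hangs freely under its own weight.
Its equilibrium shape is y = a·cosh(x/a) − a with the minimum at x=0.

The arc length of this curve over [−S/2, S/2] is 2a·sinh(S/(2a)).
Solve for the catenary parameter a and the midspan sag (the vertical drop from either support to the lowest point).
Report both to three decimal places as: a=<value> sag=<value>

a=21.785 sag=27.763

seed: a₀ = √(S³/(24(L−S))) = √(63.726³/(24·25.278)) = 20.653707
iter 1: u=1.542725  f(a)=+3.184e+00  f'(a)=-3.082e+00  a ← 20.653707 − (+3.184e+00/-3.082e+00) = 21.686857
iter 2: u=1.469231  f(a)=+2.545e-01  f'(a)=-2.607e+00  a ← 21.686857 − (+2.545e-01/-2.607e+00) = 21.784474
iter 3: u=1.462647  f(a)=+1.938e-03  f'(a)=-2.568e+00  a ← 21.784474 − (+1.938e-03/-2.568e+00) = 21.785229
iter 4: u=1.462597  f(a)=+1.143e-07  f'(a)=-2.568e+00  a ← 21.785229 − (+1.143e-07/-2.568e+00) = 21.785229
iter 5: u=1.462597  f(a)=+0.000e+00  f'(a)=-2.568e+00  a ← 21.785229 − (+0.000e+00/-2.568e+00) = 21.785229
converged: |Δa| < 1e-12 after 5 iterations
sag = a·(cosh(S/(2a)) − 1) = 21.785229·(cosh(1.462597) − 1) = 27.762972
T_max/T_min = cosh(S/(2a)) = 2.274394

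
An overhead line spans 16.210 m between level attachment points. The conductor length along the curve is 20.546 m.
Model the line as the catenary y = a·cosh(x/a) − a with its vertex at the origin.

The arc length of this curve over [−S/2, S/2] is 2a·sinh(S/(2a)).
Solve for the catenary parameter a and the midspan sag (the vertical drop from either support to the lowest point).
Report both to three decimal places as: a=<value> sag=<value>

a=6.640 sag=5.592

seed: a₀ = √(S³/(24(L−S))) = √(16.210³/(24·4.336)) = 6.397706
iter 1: u=1.266860  f(a)=+3.615e-01  f'(a)=-1.586e+00  a ← 6.397706 − (+3.615e-01/-1.586e+00) = 6.625685
iter 2: u=1.223270  f(a)=+2.022e-02  f'(a)=-1.413e+00  a ← 6.625685 − (+2.022e-02/-1.413e+00) = 6.639998
iter 3: u=1.220633  f(a)=+7.158e-05  f'(a)=-1.403e+00  a ← 6.639998 − (+7.158e-05/-1.403e+00) = 6.640049
iter 4: u=1.220624  f(a)=+9.037e-10  f'(a)=-1.403e+00  a ← 6.640049 − (+9.037e-10/-1.403e+00) = 6.640049
iter 5: u=1.220624  f(a)=+0.000e+00  f'(a)=-1.403e+00  a ← 6.640049 − (+0.000e+00/-1.403e+00) = 6.640049
converged: |Δa| < 1e-12 after 5 iterations
sag = a·(cosh(S/(2a)) − 1) = 6.640049·(cosh(1.220624) − 1) = 5.592072
T_max/T_min = cosh(S/(2a)) = 1.842173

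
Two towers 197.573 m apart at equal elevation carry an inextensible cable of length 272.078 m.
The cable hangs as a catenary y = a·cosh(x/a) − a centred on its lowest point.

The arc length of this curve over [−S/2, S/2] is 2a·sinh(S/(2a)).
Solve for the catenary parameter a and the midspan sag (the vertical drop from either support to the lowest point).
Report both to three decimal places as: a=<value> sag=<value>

seed: a₀ = √(S³/(24(L−S))) = √(197.573³/(24·74.505)) = 65.673938
iter 1: u=1.504196  f(a)=+8.897e+00  f'(a)=-2.826e+00  a ← 65.673938 − (+8.897e+00/-2.826e+00) = 68.822824
iter 2: u=1.435374  f(a)=+6.799e-01  f'(a)=-2.409e+00  a ← 68.822824 − (+6.799e-01/-2.409e+00) = 69.105098
iter 3: u=1.429511  f(a)=+4.697e-03  f'(a)=-2.376e+00  a ← 69.105098 − (+4.697e-03/-2.376e+00) = 69.107076
iter 4: u=1.429470  f(a)=+2.276e-07  f'(a)=-2.375e+00  a ← 69.107076 − (+2.276e-07/-2.375e+00) = 69.107076
iter 5: u=1.429470  f(a)=+5.684e-14  f'(a)=-2.375e+00  a ← 69.107076 − (+5.684e-14/-2.375e+00) = 69.107076
converged: |Δa| < 1e-12 after 5 iterations
sag = a·(cosh(S/(2a)) − 1) = 69.107076·(cosh(1.429470) − 1) = 83.478629
T_max/T_min = cosh(S/(2a)) = 2.207961

a=69.107 sag=83.479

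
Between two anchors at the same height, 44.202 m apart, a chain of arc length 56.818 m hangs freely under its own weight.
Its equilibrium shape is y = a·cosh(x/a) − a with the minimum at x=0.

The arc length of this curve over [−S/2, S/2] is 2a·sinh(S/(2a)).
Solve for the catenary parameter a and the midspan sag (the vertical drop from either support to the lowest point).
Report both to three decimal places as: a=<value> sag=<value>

seed: a₀ = √(S³/(24(L−S))) = √(44.202³/(24·12.616)) = 16.888708
iter 1: u=1.308626  f(a)=+1.125e+00  f'(a)=-1.766e+00  a ← 16.888708 − (+1.125e+00/-1.766e+00) = 17.525935
iter 2: u=1.261045  f(a)=+6.683e-02  f'(a)=-1.562e+00  a ← 17.525935 − (+6.683e-02/-1.562e+00) = 17.568719
iter 3: u=1.257974  f(a)=+2.686e-04  f'(a)=-1.549e+00  a ← 17.568719 − (+2.686e-04/-1.549e+00) = 17.568892
iter 4: u=1.257962  f(a)=+4.376e-09  f'(a)=-1.549e+00  a ← 17.568892 − (+4.376e-09/-1.549e+00) = 17.568892
iter 5: u=1.257962  f(a)=+0.000e+00  f'(a)=-1.549e+00  a ← 17.568892 − (+0.000e+00/-1.549e+00) = 17.568892
converged: |Δa| < 1e-12 after 5 iterations
sag = a·(cosh(S/(2a)) − 1) = 17.568892·(cosh(1.257962) − 1) = 15.833761
T_max/T_min = cosh(S/(2a)) = 1.901238

a=17.569 sag=15.834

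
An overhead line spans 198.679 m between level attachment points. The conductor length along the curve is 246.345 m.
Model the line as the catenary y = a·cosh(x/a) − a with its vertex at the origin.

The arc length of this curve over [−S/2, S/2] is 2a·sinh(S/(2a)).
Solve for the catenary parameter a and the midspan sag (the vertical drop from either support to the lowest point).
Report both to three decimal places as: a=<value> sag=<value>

seed: a₀ = √(S³/(24(L−S))) = √(198.679³/(24·47.666)) = 82.797643
iter 1: u=1.199787  f(a)=+3.551e+00  f'(a)=-1.326e+00  a ← 82.797643 − (+3.551e+00/-1.326e+00) = 85.475640
iter 2: u=1.162197  f(a)=+1.795e-01  f'(a)=-1.195e+00  a ← 85.475640 − (+1.795e-01/-1.195e+00) = 85.625903
iter 3: u=1.160157  f(a)=+5.132e-04  f'(a)=-1.188e+00  a ← 85.625903 − (+5.132e-04/-1.188e+00) = 85.626335
iter 4: u=1.160151  f(a)=+4.219e-09  f'(a)=-1.188e+00  a ← 85.626335 − (+4.219e-09/-1.188e+00) = 85.626335
iter 5: u=1.160151  f(a)=+2.842e-14  f'(a)=-1.188e+00  a ← 85.626335 − (+2.842e-14/-1.188e+00) = 85.626335
converged: |Δa| < 1e-12 after 5 iterations
sag = a·(cosh(S/(2a)) − 1) = 85.626335·(cosh(1.160151) − 1) = 64.384778
T_max/T_min = cosh(S/(2a)) = 1.751927

a=85.626 sag=64.385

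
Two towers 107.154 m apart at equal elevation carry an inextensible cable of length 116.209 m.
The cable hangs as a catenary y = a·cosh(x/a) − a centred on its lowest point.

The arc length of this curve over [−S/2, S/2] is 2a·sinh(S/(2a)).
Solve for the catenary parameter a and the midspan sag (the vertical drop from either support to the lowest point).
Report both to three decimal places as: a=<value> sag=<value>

a=76.178 sag=19.630

seed: a₀ = √(S³/(24(L−S))) = √(107.154³/(24·9.055)) = 75.242416
iter 1: u=0.712058  f(a)=+2.323e-01  f'(a)=-2.531e-01  a ← 75.242416 − (+2.323e-01/-2.531e-01) = 76.160367
iter 2: u=0.703476  f(a)=+4.320e-03  f'(a)=-2.438e-01  a ← 76.160367 − (+4.320e-03/-2.438e-01) = 76.178089
iter 3: u=0.703312  f(a)=+1.557e-06  f'(a)=-2.436e-01  a ← 76.178089 − (+1.557e-06/-2.436e-01) = 76.178096
iter 4: u=0.703312  f(a)=+2.132e-13  f'(a)=-2.436e-01  a ← 76.178096 − (+2.132e-13/-2.436e-01) = 76.178096
converged: |Δa| < 1e-12 after 4 iterations
sag = a·(cosh(S/(2a)) − 1) = 76.178096·(cosh(0.703312) − 1) = 19.630230
T_max/T_min = cosh(S/(2a)) = 1.257689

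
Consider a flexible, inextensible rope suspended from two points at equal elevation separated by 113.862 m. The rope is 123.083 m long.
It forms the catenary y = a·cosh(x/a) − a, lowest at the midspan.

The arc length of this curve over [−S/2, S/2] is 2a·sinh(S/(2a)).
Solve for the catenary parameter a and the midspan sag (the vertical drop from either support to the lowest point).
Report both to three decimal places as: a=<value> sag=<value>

a=82.646 sag=20.396

seed: a₀ = √(S³/(24(L−S))) = √(113.862³/(24·9.221)) = 81.672073
iter 1: u=0.697068  f(a)=+2.266e-01  f'(a)=-2.370e-01  a ← 81.672073 − (+2.266e-01/-2.370e-01) = 82.628464
iter 2: u=0.689000  f(a)=+4.042e-03  f'(a)=-2.286e-01  a ← 82.628464 − (+4.042e-03/-2.286e-01) = 82.646148
iter 3: u=0.688852  f(a)=+1.338e-06  f'(a)=-2.284e-01  a ← 82.646148 − (+1.338e-06/-2.284e-01) = 82.646154
iter 4: u=0.688852  f(a)=+1.421e-13  f'(a)=-2.284e-01  a ← 82.646154 − (+1.421e-13/-2.284e-01) = 82.646154
converged: |Δa| < 1e-12 after 4 iterations
sag = a·(cosh(S/(2a)) − 1) = 82.646154·(cosh(0.688852) − 1) = 20.396279
T_max/T_min = cosh(S/(2a)) = 1.246790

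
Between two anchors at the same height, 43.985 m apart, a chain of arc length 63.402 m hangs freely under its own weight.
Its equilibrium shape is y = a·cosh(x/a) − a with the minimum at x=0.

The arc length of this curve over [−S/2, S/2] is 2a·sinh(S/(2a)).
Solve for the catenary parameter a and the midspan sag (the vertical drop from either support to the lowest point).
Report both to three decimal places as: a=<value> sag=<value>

seed: a₀ = √(S³/(24(L−S))) = √(43.985³/(24·19.417)) = 13.513262
iter 1: u=1.627475  f(a)=+2.740e+00  f'(a)=-3.711e+00  a ← 13.513262 − (+2.740e+00/-3.711e+00) = 14.251622
iter 2: u=1.543158  f(a)=+2.406e-01  f'(a)=-3.085e+00  a ← 14.251622 − (+2.406e-01/-3.085e+00) = 14.329603
iter 3: u=1.534760  f(a)=+2.249e-03  f'(a)=-3.028e+00  a ← 14.329603 − (+2.249e-03/-3.028e+00) = 14.330346
iter 4: u=1.534680  f(a)=+2.007e-07  f'(a)=-3.027e+00  a ← 14.330346 − (+2.007e-07/-3.027e+00) = 14.330346
iter 5: u=1.534680  f(a)=-7.105e-15  f'(a)=-3.027e+00  a ← 14.330346 − (-7.105e-15/-3.027e+00) = 14.330346
converged: |Δa| < 1e-12 after 5 iterations
sag = a·(cosh(S/(2a)) − 1) = 14.330346·(cosh(1.534680) − 1) = 20.459196
T_max/T_min = cosh(S/(2a)) = 2.427683

a=14.330 sag=20.459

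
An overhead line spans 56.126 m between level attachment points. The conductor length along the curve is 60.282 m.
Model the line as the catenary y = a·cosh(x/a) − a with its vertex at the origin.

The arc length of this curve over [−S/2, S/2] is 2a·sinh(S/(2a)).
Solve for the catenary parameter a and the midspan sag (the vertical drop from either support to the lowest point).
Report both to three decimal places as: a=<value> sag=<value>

seed: a₀ = √(S³/(24(L−S))) = √(56.126³/(24·4.156)) = 42.102002
iter 1: u=0.666548  f(a)=+9.331e-02  f'(a)=-2.063e-01  a ← 42.102002 − (+9.331e-02/-2.063e-01) = 42.554201
iter 2: u=0.659465  f(a)=+1.525e-03  f'(a)=-1.996e-01  a ← 42.554201 − (+1.525e-03/-1.996e-01) = 42.561837
iter 3: u=0.659347  f(a)=+4.220e-07  f'(a)=-1.995e-01  a ← 42.561837 − (+4.220e-07/-1.995e-01) = 42.561839
iter 4: u=0.659347  f(a)=+3.553e-14  f'(a)=-1.995e-01  a ← 42.561839 − (+3.553e-14/-1.995e-01) = 42.561839
converged: |Δa| < 1e-12 after 4 iterations
sag = a·(cosh(S/(2a)) − 1) = 42.561839·(cosh(0.659347) − 1) = 9.591685
T_max/T_min = cosh(S/(2a)) = 1.225359

a=42.562 sag=9.592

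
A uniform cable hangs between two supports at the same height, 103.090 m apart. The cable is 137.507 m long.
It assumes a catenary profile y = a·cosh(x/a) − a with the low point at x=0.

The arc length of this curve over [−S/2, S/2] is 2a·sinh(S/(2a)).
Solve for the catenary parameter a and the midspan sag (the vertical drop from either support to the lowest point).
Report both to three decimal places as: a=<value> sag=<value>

seed: a₀ = √(S³/(24(L−S))) = √(103.090³/(24·34.417)) = 36.419391
iter 1: u=1.415317  f(a)=+3.616e+00  f'(a)=-2.297e+00  a ← 36.419391 − (+3.616e+00/-2.297e+00) = 37.993851
iter 2: u=1.356667  f(a)=+2.477e-01  f'(a)=-1.992e+00  a ← 37.993851 − (+2.477e-01/-1.992e+00) = 38.118213
iter 3: u=1.352241  f(a)=+1.352e-03  f'(a)=-1.970e+00  a ← 38.118213 − (+1.352e-03/-1.970e+00) = 38.118899
iter 4: u=1.352216  f(a)=+4.071e-08  f'(a)=-1.970e+00  a ← 38.118899 − (+4.071e-08/-1.970e+00) = 38.118899
iter 5: u=1.352216  f(a)=-2.842e-14  f'(a)=-1.970e+00  a ← 38.118899 − (-2.842e-14/-1.970e+00) = 38.118899
converged: |Δa| < 1e-12 after 5 iterations
sag = a·(cosh(S/(2a)) − 1) = 38.118899·(cosh(1.352216) − 1) = 40.494676
T_max/T_min = cosh(S/(2a)) = 2.062325

a=38.119 sag=40.495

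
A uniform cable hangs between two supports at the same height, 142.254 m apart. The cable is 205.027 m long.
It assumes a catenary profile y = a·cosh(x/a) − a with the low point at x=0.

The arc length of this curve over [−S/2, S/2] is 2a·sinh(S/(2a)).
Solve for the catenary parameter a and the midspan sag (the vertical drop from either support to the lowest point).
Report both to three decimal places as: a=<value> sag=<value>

a=46.355 sag=66.152

seed: a₀ = √(S³/(24(L−S))) = √(142.254³/(24·62.773)) = 43.712402
iter 1: u=1.627158  f(a)=+8.854e+00  f'(a)=-3.708e+00  a ← 43.712402 − (+8.854e+00/-3.708e+00) = 46.100073
iter 2: u=1.542883  f(a)=+7.772e-01  f'(a)=-3.083e+00  a ← 46.100073 − (+7.772e-01/-3.083e+00) = 46.352140
iter 3: u=1.534492  f(a)=+7.261e-03  f'(a)=-3.026e+00  a ← 46.352140 − (+7.261e-03/-3.026e+00) = 46.354540
iter 4: u=1.534413  f(a)=+6.470e-07  f'(a)=-3.025e+00  a ← 46.354540 − (+6.470e-07/-3.025e+00) = 46.354540
iter 5: u=1.534413  f(a)=+5.684e-14  f'(a)=-3.025e+00  a ← 46.354540 − (+5.684e-14/-3.025e+00) = 46.354540
converged: |Δa| < 1e-12 after 5 iterations
sag = a·(cosh(S/(2a)) − 1) = 46.354540·(cosh(1.534413) − 1) = 66.152176
T_max/T_min = cosh(S/(2a)) = 2.427092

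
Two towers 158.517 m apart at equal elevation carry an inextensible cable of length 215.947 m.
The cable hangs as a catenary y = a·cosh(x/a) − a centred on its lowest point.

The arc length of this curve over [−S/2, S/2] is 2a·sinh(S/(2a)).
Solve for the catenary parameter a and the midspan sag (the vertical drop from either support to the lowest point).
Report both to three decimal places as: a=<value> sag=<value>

seed: a₀ = √(S³/(24(L−S))) = √(158.517³/(24·57.430)) = 53.757460
iter 1: u=1.474372  f(a)=+6.575e+00  f'(a)=-2.639e+00  a ← 53.757460 − (+6.575e+00/-2.639e+00) = 56.249279
iter 2: u=1.409058  f(a)=+4.848e-01  f'(a)=-2.263e+00  a ← 56.249279 − (+4.848e-01/-2.263e+00) = 56.463543
iter 3: u=1.403711  f(a)=+3.099e-03  f'(a)=-2.234e+00  a ← 56.463543 − (+3.099e-03/-2.234e+00) = 56.464931
iter 4: u=1.403677  f(a)=+1.285e-07  f'(a)=-2.234e+00  a ← 56.464931 − (+1.285e-07/-2.234e+00) = 56.464931
iter 5: u=1.403677  f(a)=+0.000e+00  f'(a)=-2.234e+00  a ← 56.464931 − (+0.000e+00/-2.234e+00) = 56.464931
converged: |Δa| < 1e-12 after 5 iterations
sag = a·(cosh(S/(2a)) − 1) = 56.464931·(cosh(1.403677) − 1) = 65.381551
T_max/T_min = cosh(S/(2a)) = 2.157914

a=56.465 sag=65.382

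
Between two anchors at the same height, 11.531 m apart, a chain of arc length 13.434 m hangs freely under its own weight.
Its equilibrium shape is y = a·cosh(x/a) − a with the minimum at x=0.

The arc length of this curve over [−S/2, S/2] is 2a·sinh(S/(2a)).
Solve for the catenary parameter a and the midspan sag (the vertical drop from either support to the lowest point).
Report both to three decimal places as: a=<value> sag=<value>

seed: a₀ = √(S³/(24(L−S))) = √(11.531³/(24·1.903)) = 5.793959
iter 1: u=0.995088  f(a)=+9.647e-02  f'(a)=-7.243e-01  a ← 5.793959 − (+9.647e-02/-7.243e-01) = 5.927153
iter 2: u=0.972727  f(a)=+3.427e-03  f'(a)=-6.736e-01  a ← 5.927153 − (+3.427e-03/-6.736e-01) = 5.932240
iter 3: u=0.971893  f(a)=+4.677e-06  f'(a)=-6.718e-01  a ← 5.932240 − (+4.677e-06/-6.718e-01) = 5.932247
iter 4: u=0.971891  f(a)=+8.738e-12  f'(a)=-6.718e-01  a ← 5.932247 − (+8.738e-12/-6.718e-01) = 5.932247
iter 5: u=0.971891  f(a)=+3.553e-15  f'(a)=-6.718e-01  a ← 5.932247 − (+3.553e-15/-6.718e-01) = 5.932247
converged: |Δa| < 1e-12 after 5 iterations
sag = a·(cosh(S/(2a)) − 1) = 5.932247·(cosh(0.971891) − 1) = 3.029318
T_max/T_min = cosh(S/(2a)) = 1.510653

a=5.932 sag=3.029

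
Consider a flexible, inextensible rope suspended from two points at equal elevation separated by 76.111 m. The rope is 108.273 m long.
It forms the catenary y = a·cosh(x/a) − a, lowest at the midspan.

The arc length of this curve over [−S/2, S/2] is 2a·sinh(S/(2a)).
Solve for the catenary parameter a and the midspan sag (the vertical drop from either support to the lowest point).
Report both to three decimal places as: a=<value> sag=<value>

seed: a₀ = √(S³/(24(L−S))) = √(76.111³/(24·32.162)) = 23.899785
iter 1: u=1.592295  f(a)=+4.332e+00  f'(a)=-3.439e+00  a ← 23.899785 − (+4.332e+00/-3.439e+00) = 25.159666
iter 2: u=1.512560  f(a)=+3.661e-01  f'(a)=-2.880e+00  a ← 25.159666 − (+3.661e-01/-2.880e+00) = 25.286806
iter 3: u=1.504955  f(a)=+3.149e-03  f'(a)=-2.830e+00  a ← 25.286806 − (+3.149e-03/-2.830e+00) = 25.287918
iter 4: u=1.504889  f(a)=+2.373e-07  f'(a)=-2.830e+00  a ← 25.287918 − (+2.373e-07/-2.830e+00) = 25.287919
iter 5: u=1.504889  f(a)=-1.421e-14  f'(a)=-2.830e+00  a ← 25.287919 − (-1.421e-14/-2.830e+00) = 25.287919
converged: |Δa| < 1e-12 after 5 iterations
sag = a·(cosh(S/(2a)) − 1) = 25.287919·(cosh(1.504889) − 1) = 34.463562
T_max/T_min = cosh(S/(2a)) = 2.362847

a=25.288 sag=34.464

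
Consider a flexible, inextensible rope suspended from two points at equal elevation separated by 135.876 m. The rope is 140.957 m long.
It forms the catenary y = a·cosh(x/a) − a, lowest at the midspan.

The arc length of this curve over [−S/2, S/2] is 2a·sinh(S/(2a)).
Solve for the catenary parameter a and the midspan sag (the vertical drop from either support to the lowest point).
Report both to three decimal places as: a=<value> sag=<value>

seed: a₀ = √(S³/(24(L−S))) = √(135.876³/(24·5.081)) = 143.427990
iter 1: u=0.473673  f(a)=+5.731e-02  f'(a)=-7.245e-02  a ← 143.427990 − (+5.731e-02/-7.245e-02) = 144.218923
iter 2: u=0.471075  f(a)=+4.775e-04  f'(a)=-7.125e-02  a ← 144.218923 − (+4.775e-04/-7.125e-02) = 144.225624
iter 3: u=0.471054  f(a)=+3.377e-08  f'(a)=-7.124e-02  a ← 144.225624 − (+3.377e-08/-7.124e-02) = 144.225625
iter 4: u=0.471054  f(a)=+0.000e+00  f'(a)=-7.124e-02  a ← 144.225625 − (+0.000e+00/-7.124e-02) = 144.225625
converged: |Δa| < 1e-12 after 4 iterations
sag = a·(cosh(S/(2a)) − 1) = 144.225625·(cosh(0.471054) − 1) = 16.299295
T_max/T_min = cosh(S/(2a)) = 1.113012

a=144.226 sag=16.299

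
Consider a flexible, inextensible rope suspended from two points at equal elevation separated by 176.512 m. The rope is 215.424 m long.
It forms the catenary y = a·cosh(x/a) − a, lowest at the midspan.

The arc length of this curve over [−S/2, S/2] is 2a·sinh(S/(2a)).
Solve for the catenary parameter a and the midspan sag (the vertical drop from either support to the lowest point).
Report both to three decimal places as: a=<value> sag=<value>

a=79.157 sag=54.513

seed: a₀ = √(S³/(24(L−S))) = √(176.512³/(24·38.912)) = 76.738615
iter 1: u=1.150086  f(a)=+2.656e+00  f'(a)=-1.155e+00  a ← 76.738615 − (+2.656e+00/-1.155e+00) = 79.038616
iter 2: u=1.116619  f(a)=+1.241e-01  f'(a)=-1.049e+00  a ← 79.038616 − (+1.241e-01/-1.049e+00) = 79.156888
iter 3: u=1.114950  f(a)=+3.002e-04  f'(a)=-1.044e+00  a ← 79.156888 − (+3.002e-04/-1.044e+00) = 79.157175
iter 4: u=1.114946  f(a)=+1.767e-09  f'(a)=-1.044e+00  a ← 79.157175 − (+1.767e-09/-1.044e+00) = 79.157175
iter 5: u=1.114946  f(a)=-2.842e-14  f'(a)=-1.044e+00  a ← 79.157175 − (-2.842e-14/-1.044e+00) = 79.157175
converged: |Δa| < 1e-12 after 5 iterations
sag = a·(cosh(S/(2a)) − 1) = 79.157175·(cosh(1.114946) − 1) = 54.513066
T_max/T_min = cosh(S/(2a)) = 1.688669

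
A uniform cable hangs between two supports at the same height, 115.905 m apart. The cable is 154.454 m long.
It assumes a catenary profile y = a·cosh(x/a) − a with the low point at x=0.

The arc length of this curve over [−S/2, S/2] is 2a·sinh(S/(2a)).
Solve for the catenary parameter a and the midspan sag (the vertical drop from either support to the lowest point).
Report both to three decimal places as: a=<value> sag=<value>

seed: a₀ = √(S³/(24(L−S))) = √(115.905³/(24·38.549)) = 41.024290
iter 1: u=1.412639  f(a)=+4.034e+00  f'(a)=-2.282e+00  a ← 41.024290 − (+4.034e+00/-2.282e+00) = 42.792066
iter 2: u=1.354281  f(a)=+2.754e-01  f'(a)=-1.980e+00  a ← 42.792066 − (+2.754e-01/-1.980e+00) = 42.931150
iter 3: u=1.349894  f(a)=+1.492e-03  f'(a)=-1.959e+00  a ← 42.931150 − (+1.492e-03/-1.959e+00) = 42.931911
iter 4: u=1.349870  f(a)=+4.427e-08  f'(a)=-1.959e+00  a ← 42.931911 − (+4.427e-08/-1.959e+00) = 42.931911
iter 5: u=1.349870  f(a)=+2.842e-14  f'(a)=-1.959e+00  a ← 42.931911 − (+2.842e-14/-1.959e+00) = 42.931911
converged: |Δa| < 1e-12 after 5 iterations
sag = a·(cosh(S/(2a)) − 1) = 42.931911·(cosh(1.349870) − 1) = 45.426215
T_max/T_min = cosh(S/(2a)) = 2.058099

a=42.932 sag=45.426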